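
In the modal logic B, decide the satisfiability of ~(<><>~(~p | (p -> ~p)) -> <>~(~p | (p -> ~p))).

Satisfiable (open branch found)

1. ~(<><>~(~p | (p -> ~p)) -> <>~(~p | (p -> ~p))), 0
2. <><>~(~p | (p -> ~p)), 0
3. ~<>~(~p | (p -> ~p)), 0
4. ~p | (p -> ~p), 0
5. p -> ~p, 0
6. ~p, 0
7. <>~(~p | (p -> ~p)), 1
8. ~p | (p -> ~p), 1
9. p -> ~p, 1
10. ~p, 1
11. ~(~p | (p -> ~p)), 2
12. p, 2
13. ~(p -> ~p), 2
Accessibility: 0R0, 0R1, 1R0, 1R1, 1R2, 2R1, 2R2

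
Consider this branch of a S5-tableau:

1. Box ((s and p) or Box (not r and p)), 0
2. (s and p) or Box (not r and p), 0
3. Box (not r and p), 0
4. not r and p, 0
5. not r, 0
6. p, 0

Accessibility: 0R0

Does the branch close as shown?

No, open

No atom appears with both signs at the same world.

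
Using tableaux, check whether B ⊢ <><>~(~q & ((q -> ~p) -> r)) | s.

Tableau for the negation ~(<><>~(~q & ((q -> ~p) -> r)) | s):
1. ~(<><>~(~q & ((q -> ~p) -> r)) | s), w0
2. ~<><>~(~q & ((q -> ~p) -> r)), w0   [~|-rule on 1]
3. ~s, w0   [~|-rule on 1]
4. ~<>~(~q & ((q -> ~p) -> r)), w0   [~<>-rule on 2 via w0Rw0]
5. ~q & ((q -> ~p) -> r), w0   [~<>-rule on 4 via w0Rw0]
6. ~q, w0   [&-rule on 5]
7. (q -> ~p) -> r, w0   [&-rule on 5]
8. r, w0   [->-rule on 7 (branches; this branch)]
Accessibility: w0Rw0
The negation has an open branch (countermodel exists).

Invalid (countermodel exists)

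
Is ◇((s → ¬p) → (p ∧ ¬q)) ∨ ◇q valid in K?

Tableau for the negation ¬(◇((s → ¬p) → (p ∧ ¬q)) ∨ ◇q):
1. ¬(◇((s → ¬p) → (p ∧ ¬q)) ∨ ◇q), 0
2. ¬◇((s → ¬p) → (p ∧ ¬q)), 0   [¬∨-rule on 1]
3. ¬◇q, 0   [¬∨-rule on 1]
The negation has an open branch (countermodel exists).

No, not valid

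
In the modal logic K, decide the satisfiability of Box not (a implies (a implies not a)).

1. Box not (a implies (a implies not a)), w0

Satisfiable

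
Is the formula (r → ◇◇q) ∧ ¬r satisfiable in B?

1. (r → ◇◇q) ∧ ¬r, w0
2. r → ◇◇q, w0
3. ¬r, w0
4. ◇◇q, w0
5. ◇q, w1
6. q, w2
Accessibility: w0Rw0, w0Rw1, w1Rw0, w1Rw1, w1Rw2, w2Rw1, w2Rw2

Satisfiable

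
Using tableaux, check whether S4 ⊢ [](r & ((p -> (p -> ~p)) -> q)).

No, not valid

Tableau for the negation ~[](r & ((p -> (p -> ~p)) -> q)):
1. ~[](r & ((p -> (p -> ~p)) -> q)), w0
2. ~(r & ((p -> (p -> ~p)) -> q)), w1
3. ~((p -> (p -> ~p)) -> q), w1
4. p -> (p -> ~p), w1
5. ~q, w1
6. p -> ~p, w1
7. ~p, w1
Accessibility: w0Rw0, w0Rw1, w1Rw1
The negation has an open branch (countermodel exists).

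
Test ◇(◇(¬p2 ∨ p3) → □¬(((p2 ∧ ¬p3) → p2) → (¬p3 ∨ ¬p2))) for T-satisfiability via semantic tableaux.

Satisfiable (open branch found)

1. ◇(◇(¬p2 ∨ p3) → □¬(((p2 ∧ ¬p3) → p2) → (¬p3 ∨ ¬p2))), w0
2. ◇(¬p2 ∨ p3) → □¬(((p2 ∧ ¬p3) → p2) → (¬p3 ∨ ¬p2)), w1
3. □¬(((p2 ∧ ¬p3) → p2) → (¬p3 ∨ ¬p2)), w1
4. ¬(((p2 ∧ ¬p3) → p2) → (¬p3 ∨ ¬p2)), w1
5. (p2 ∧ ¬p3) → p2, w1
6. ¬(¬p3 ∨ ¬p2), w1
7. p3, w1
8. p2, w1
Accessibility: w0Rw0, w0Rw1, w1Rw1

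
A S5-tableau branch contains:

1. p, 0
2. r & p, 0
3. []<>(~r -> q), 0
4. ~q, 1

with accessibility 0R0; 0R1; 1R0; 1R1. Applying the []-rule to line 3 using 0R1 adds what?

<>(~r -> q), 1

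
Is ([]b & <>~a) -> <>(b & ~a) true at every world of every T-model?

Valid

Tableau for the negation ~(([]b & <>~a) -> <>(b & ~a)):
1. ~(([]b & <>~a) -> <>(b & ~a)), u
2. []b & <>~a, u   [~->-rule on 1]
3. ~<>(b & ~a), u   [~->-rule on 1]
4. []b, u   [&-rule on 2]
5. <>~a, u   [&-rule on 2]
6. ~(b & ~a), u   [~<>-rule on 3 via uRu]
7. b, u   [[]-rule on 4 via uRu]
8. a, u   [~&-rule on 6 (branches; this branch)]
9. ~a, v   [<>-rule on 5: fresh world v, uRv]
10. ~(b & ~a), v   [~<>-rule on 3 via uRv]
11. b, v   [[]-rule on 4 via uRv]
12. a, v   [~&-rule on 10 (branches; this branch)]
Accessibility: uRu, uRv, vRv
Branch closes: a and ~a both at v.
Every branch of the negation's tableau closes; the branch above is one of them.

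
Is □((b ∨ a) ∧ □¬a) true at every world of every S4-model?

Invalid (countermodel exists)

Tableau for the negation ¬□((b ∨ a) ∧ □¬a):
1. ¬□((b ∨ a) ∧ □¬a), 0
2. ¬((b ∨ a) ∧ □¬a), 1
3. ¬□¬a, 1
4. a, 2
Accessibility: 0R0, 0R1, 0R2, 1R1, 1R2, 2R2
The negation has an open branch (countermodel exists).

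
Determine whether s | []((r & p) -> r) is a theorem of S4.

Tableau for the negation ~(s | []((r & p) -> r)):
1. ~(s | []((r & p) -> r)), w0
2. ~s, w0
3. ~[]((r & p) -> r), w0
4. ~((r & p) -> r), w1
5. r & p, w1
6. ~r, w1
7. r, w1
8. p, w1
Accessibility: w0Rw0, w0Rw1, w1Rw1
Branch closes: r and ~r both at w1.
All branches of the negation close; one closing branch shown above.

Valid in S4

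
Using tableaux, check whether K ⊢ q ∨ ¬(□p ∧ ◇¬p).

Tableau for the negation ¬(q ∨ ¬(□p ∧ ◇¬p)):
1. ¬(q ∨ ¬(□p ∧ ◇¬p)), u
2. ¬q, u
3. □p ∧ ◇¬p, u
4. □p, u
5. ◇¬p, u
6. ¬p, v
7. p, v
Accessibility: uRv
Branch closes: p and ¬p both at v.
All branches of the negation close; one closing branch shown above.

Yes, valid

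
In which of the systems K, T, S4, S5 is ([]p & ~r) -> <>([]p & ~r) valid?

T, S4, S5

T-tableau for the negation ~(([]p & ~r) -> <>([]p & ~r)):
1. ~(([]p & ~r) -> <>([]p & ~r)), 0
2. []p & ~r, 0
3. ~<>([]p & ~r), 0
4. []p, 0
5. ~r, 0
6. ~([]p & ~r), 0
7. p, 0
8. ~[]p, 0
9. ~p, 1
10. ~([]p & ~r), 1
11. p, 1
Accessibility: 0R0, 0R1, 1R1
Branch closes: p and ~p both at 1.
Every branch closes (one shown): valid in T, hence also in S4, S5 (every theorem of T is a theorem of S4 and S5).
K-tableau for the negation ~(([]p & ~r) -> <>([]p & ~r)):
1. ~(([]p & ~r) -> <>([]p & ~r)), 0
2. []p & ~r, 0
3. ~<>([]p & ~r), 0
4. []p, 0
5. ~r, 0
Complete open branch: countermodel on a K-frame, so not valid in K.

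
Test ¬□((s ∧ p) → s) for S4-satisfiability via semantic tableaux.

1. ¬□((s ∧ p) → s), 0
2. ¬((s ∧ p) → s), 1
3. s ∧ p, 1
4. ¬s, 1
5. s, 1
6. p, 1
Accessibility: 0R0, 0R1, 1R1
Branch closes: s and ¬s both at 1.
Every branch closes; the branch above is one of them.

Unsatisfiable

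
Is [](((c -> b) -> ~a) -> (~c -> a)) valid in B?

Tableau for the negation ~[](((c -> b) -> ~a) -> (~c -> a)):
1. ~[](((c -> b) -> ~a) -> (~c -> a)), w0
2. ~(((c -> b) -> ~a) -> (~c -> a)), w1
3. (c -> b) -> ~a, w1
4. ~(~c -> a), w1
5. ~c, w1
6. ~a, w1
Accessibility: w0Rw0, w0Rw1, w1Rw0, w1Rw1
The negation has an open branch (countermodel exists).

Invalid (countermodel exists)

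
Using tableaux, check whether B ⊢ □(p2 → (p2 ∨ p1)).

Tableau for the negation ¬□(p2 → (p2 ∨ p1)):
1. ¬□(p2 → (p2 ∨ p1)), u
2. ¬(p2 → (p2 ∨ p1)), v
3. p2, v
4. ¬(p2 ∨ p1), v
5. ¬p2, v
6. ¬p1, v
Accessibility: uRu, uRv, vRu, vRv
Branch closes: p2 and ¬p2 both at v.
All branches of the negation close; one closing branch shown above.

Yes, valid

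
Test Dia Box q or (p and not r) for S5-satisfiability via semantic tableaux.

1. Dia Box q or (p and not r), w0
2. p and not r, w0
3. p, w0
4. not r, w0
Accessibility: w0Rw0

Satisfiable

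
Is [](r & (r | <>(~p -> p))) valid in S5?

No, not valid

Tableau for the negation ~[](r & (r | <>(~p -> p))):
1. ~[](r & (r | <>(~p -> p))), w0
2. ~(r & (r | <>(~p -> p))), w1
3. ~(r | <>(~p -> p)), w1
4. ~r, w1
5. ~<>(~p -> p), w1
6. ~(~p -> p), w0
7. ~p, w0
8. ~(~p -> p), w1
9. ~p, w1
Accessibility: w0Rw0, w0Rw1, w1Rw0, w1Rw1
The negation has an open branch (countermodel exists).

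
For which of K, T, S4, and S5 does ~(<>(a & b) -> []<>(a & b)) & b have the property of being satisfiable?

K, T, S4

S5-tableau for the formula:
1. ~(<>(a & b) -> []<>(a & b)) & b, u
2. ~(<>(a & b) -> []<>(a & b)), u   [&-rule on 1]
3. b, u   [&-rule on 1]
4. <>(a & b), u   [~->-rule on 2]
5. ~[]<>(a & b), u   [~->-rule on 2]
6. a & b, v   [<>-rule on 4: fresh world v, uRv]
7. a, v   [&-rule on 6]
8. b, v   [&-rule on 6]
9. ~<>(a & b), w   [~[]-rule on 5: fresh world w, uRw]
10. ~(a & b), u   [~<>-rule on 9 via wRu]
11. ~(a & b), v   [~<>-rule on 9 via wRv]
12. ~(a & b), w   [~<>-rule on 9 via wRw]
13. ~a, u   [~&-rule on 10 (branches; this branch)]
14. ~b, v   [~&-rule on 11 (branches; this branch)]
Accessibility: uRu, uRv, uRw, vRu, vRv, vRw, wRu, wRv, wRw
Branch closes: b and ~b both at v.
Every branch closes (one shown): unsatisfiable in S5.
S4-tableau for the formula:
1. ~(<>(a & b) -> []<>(a & b)) & b, u
2. ~(<>(a & b) -> []<>(a & b)), u   [&-rule on 1]
3. b, u   [&-rule on 1]
4. <>(a & b), u   [~->-rule on 2]
5. ~[]<>(a & b), u   [~->-rule on 2]
6. a & b, v   [<>-rule on 4: fresh world v, uRv]
7. a, v   [&-rule on 6]
8. b, v   [&-rule on 6]
9. ~<>(a & b), w   [~[]-rule on 5: fresh world w, uRw]
10. ~(a & b), w   [~<>-rule on 9 via wRw]
11. ~b, w   [~&-rule on 10 (branches; this branch)]
Accessibility: uRu, uRv, uRw, vRv, wRw
Complete open branch: satisfiable in S4, hence also in K, T (this S4-model is also a K-model and a T-model).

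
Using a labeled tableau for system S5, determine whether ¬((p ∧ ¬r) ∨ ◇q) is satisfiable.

1. ¬((p ∧ ¬r) ∨ ◇q), 0
2. ¬(p ∧ ¬r), 0   [¬∨-rule on 1]
3. ¬◇q, 0   [¬∨-rule on 1]
4. ¬q, 0   [¬◇-rule on 3 via 0R0]
5. r, 0   [¬∧-rule on 2 (branches; this branch)]
Accessibility: 0R0

Satisfiable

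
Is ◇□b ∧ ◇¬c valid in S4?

Invalid (countermodel exists)

Tableau for the negation ¬(◇□b ∧ ◇¬c):
1. ¬(◇□b ∧ ◇¬c), 0
2. ¬◇¬c, 0
3. c, 0
Accessibility: 0R0
The negation has an open branch (countermodel exists).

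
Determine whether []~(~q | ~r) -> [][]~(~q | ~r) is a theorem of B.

Invalid (countermodel exists)

Tableau for the negation ~([]~(~q | ~r) -> [][]~(~q | ~r)):
1. ~([]~(~q | ~r) -> [][]~(~q | ~r)), w0
2. []~(~q | ~r), w0   [~->-rule on 1]
3. ~[][]~(~q | ~r), w0   [~->-rule on 1]
4. ~(~q | ~r), w0   [[]-rule on 2 via w0Rw0]
5. q, w0   [~|-rule on 4]
6. r, w0   [~|-rule on 4]
7. ~[]~(~q | ~r), w1   [~[]-rule on 3: fresh world w1, w0Rw1]
8. ~(~q | ~r), w1   [[]-rule on 2 via w0Rw1]
9. q, w1   [~|-rule on 8]
10. r, w1   [~|-rule on 8]
11. ~q | ~r, w2   [~[]-rule on 7: fresh world w2, w1Rw2]
12. ~r, w2   [|-rule on 11 (branches; this branch)]
Accessibility: w0Rw0, w0Rw1, w1Rw0, w1Rw1, w1Rw2, w2Rw1, w2Rw2
The negation has an open branch (countermodel exists).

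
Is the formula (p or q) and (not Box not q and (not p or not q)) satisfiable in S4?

Satisfiable

1. (p or q) and (not Box not q and (not p or not q)), w0
2. p or q, w0
3. not Box not q and (not p or not q), w0
4. not Box not q, w0
5. not p or not q, w0
6. q, w0
7. not p, w0
8. q, w1
Accessibility: w0Rw0, w0Rw1, w1Rw1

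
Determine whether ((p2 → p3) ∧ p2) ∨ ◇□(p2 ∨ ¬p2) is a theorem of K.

Not valid

Tableau for the negation ¬(((p2 → p3) ∧ p2) ∨ ◇□(p2 ∨ ¬p2)):
1. ¬(((p2 → p3) ∧ p2) ∨ ◇□(p2 ∨ ¬p2)), u
2. ¬((p2 → p3) ∧ p2), u
3. ¬◇□(p2 ∨ ¬p2), u
4. ¬p2, u
The negation has an open branch (countermodel exists).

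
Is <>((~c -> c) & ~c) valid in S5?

No, not valid

Tableau for the negation ~<>((~c -> c) & ~c):
1. ~<>((~c -> c) & ~c), 0
2. ~((~c -> c) & ~c), 0
3. c, 0
Accessibility: 0R0
The negation has an open branch (countermodel exists).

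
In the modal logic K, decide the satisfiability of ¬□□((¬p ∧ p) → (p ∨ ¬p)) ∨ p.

Yes, satisfiable

1. ¬□□((¬p ∧ p) → (p ∨ ¬p)) ∨ p, u
2. p, u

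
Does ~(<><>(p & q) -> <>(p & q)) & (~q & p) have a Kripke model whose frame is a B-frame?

1. ~(<><>(p & q) -> <>(p & q)) & (~q & p), w0
2. ~(<><>(p & q) -> <>(p & q)), w0
3. ~q & p, w0
4. <><>(p & q), w0
5. ~<>(p & q), w0
6. ~q, w0
7. p, w0
8. ~(p & q), w0
9. <>(p & q), w1
10. ~(p & q), w1
11. ~q, w1
12. p & q, w2
13. p, w2
14. q, w2
Accessibility: w0Rw0, w0Rw1, w1Rw0, w1Rw1, w1Rw2, w2Rw1, w2Rw2

Satisfiable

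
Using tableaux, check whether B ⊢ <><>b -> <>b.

No, not valid

Tableau for the negation ~(<><>b -> <>b):
1. ~(<><>b -> <>b), w0
2. <><>b, w0
3. ~<>b, w0
4. ~b, w0
5. <>b, w1
6. ~b, w1
7. b, w2
Accessibility: w0Rw0, w0Rw1, w1Rw0, w1Rw1, w1Rw2, w2Rw1, w2Rw2
The negation has an open branch (countermodel exists).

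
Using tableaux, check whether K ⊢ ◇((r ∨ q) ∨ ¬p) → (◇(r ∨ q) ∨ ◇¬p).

Valid in K

Tableau for the negation ¬(◇((r ∨ q) ∨ ¬p) → (◇(r ∨ q) ∨ ◇¬p)):
1. ¬(◇((r ∨ q) ∨ ¬p) → (◇(r ∨ q) ∨ ◇¬p)), 0
2. ◇((r ∨ q) ∨ ¬p), 0
3. ¬(◇(r ∨ q) ∨ ◇¬p), 0
4. ¬◇(r ∨ q), 0
5. ¬◇¬p, 0
6. (r ∨ q) ∨ ¬p, 1
7. ¬(r ∨ q), 1
8. ¬r, 1
9. ¬q, 1
10. p, 1
11. r ∨ q, 1
12. q, 1
Accessibility: 0R1
Branch closes: q and ¬q both at 1.
All branches of the negation close; one closing branch shown above.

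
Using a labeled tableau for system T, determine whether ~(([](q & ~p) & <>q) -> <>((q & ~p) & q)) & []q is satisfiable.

Unsatisfiable (every branch closes)

1. ~(([](q & ~p) & <>q) -> <>((q & ~p) & q)) & []q, u
2. ~(([](q & ~p) & <>q) -> <>((q & ~p) & q)), u
3. []q, u
4. [](q & ~p) & <>q, u
5. ~<>((q & ~p) & q), u
6. [](q & ~p), u
7. <>q, u
8. q, u
9. ~((q & ~p) & q), u
10. q & ~p, u
11. ~p, u
12. ~(q & ~p), u
13. p, u
Accessibility: uRu
Branch closes: p and ~p both at u.
All branches of the tableau close; one closing branch shown above.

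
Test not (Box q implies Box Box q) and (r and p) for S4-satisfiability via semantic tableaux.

Unsatisfiable (every branch closes)

1. not (Box q implies Box Box q) and (r and p), w0
2. not (Box q implies Box Box q), w0
3. r and p, w0
4. Box q, w0
5. not Box Box q, w0
6. r, w0
7. p, w0
8. q, w0
9. not Box q, w1
10. q, w1
11. not q, w2
12. q, w2
Accessibility: w0Rw0, w0Rw1, w0Rw2, w1Rw1, w1Rw2, w2Rw2
Branch closes: q and not q both at w2.
(One branch shown.) All branches close.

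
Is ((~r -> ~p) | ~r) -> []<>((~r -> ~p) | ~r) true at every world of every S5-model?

Valid in S5

Tableau for the negation ~(((~r -> ~p) | ~r) -> []<>((~r -> ~p) | ~r)):
1. ~(((~r -> ~p) | ~r) -> []<>((~r -> ~p) | ~r)), 0
2. (~r -> ~p) | ~r, 0   [~->-rule on 1]
3. ~[]<>((~r -> ~p) | ~r), 0   [~->-rule on 1]
4. ~r -> ~p, 0   [|-rule on 2 (branches; this branch)]
5. ~p, 0   [->-rule on 4 (branches; this branch)]
6. ~<>((~r -> ~p) | ~r), 1   [~[]-rule on 3: fresh world 1, 0R1]
7. ~((~r -> ~p) | ~r), 0   [~<>-rule on 6 via 1R0]
8. ~(~r -> ~p), 0   [~|-rule on 7]
9. r, 0   [~|-rule on 7]
10. ~r, 0   [~->-rule on 8]
11. p, 0   [~->-rule on 8]
Accessibility: 0R0, 0R1, 1R0, 1R1
Branch closes: r and ~r both at 0.
All branches of the negation close; one closing branch shown above.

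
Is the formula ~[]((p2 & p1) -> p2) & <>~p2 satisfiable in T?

1. ~[]((p2 & p1) -> p2) & <>~p2, w0
2. ~[]((p2 & p1) -> p2), w0
3. <>~p2, w0
4. ~((p2 & p1) -> p2), w1
5. p2 & p1, w1
6. ~p2, w1
7. p2, w1
8. p1, w1
Accessibility: w0Rw0, w0Rw1, w1Rw1
Branch closes: p2 and ~p2 both at w1.
(One branch shown.) All branches close.

No, unsatisfiable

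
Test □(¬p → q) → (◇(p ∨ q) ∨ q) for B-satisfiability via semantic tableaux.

1. □(¬p → q) → (◇(p ∨ q) ∨ q), 0
2. ◇(p ∨ q) ∨ q, 0   [→-rule on 1 (branches; this branch)]
3. q, 0   [∨-rule on 2 (branches; this branch)]
Accessibility: 0R0

Yes, satisfiable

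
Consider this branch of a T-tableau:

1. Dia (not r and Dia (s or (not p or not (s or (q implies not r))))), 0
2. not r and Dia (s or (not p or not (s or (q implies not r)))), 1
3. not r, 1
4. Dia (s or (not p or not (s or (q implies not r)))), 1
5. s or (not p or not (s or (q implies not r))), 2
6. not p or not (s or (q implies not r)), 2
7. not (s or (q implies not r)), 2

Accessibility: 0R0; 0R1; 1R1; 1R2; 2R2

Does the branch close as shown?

No, open

No world carries both an atom and its negation.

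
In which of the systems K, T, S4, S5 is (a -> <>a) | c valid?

K-tableau for the negation ~((a -> <>a) | c):
1. ~((a -> <>a) | c), w0
2. ~(a -> <>a), w0
3. ~c, w0
4. a, w0
5. ~<>a, w0
Complete open branch: countermodel on a K-frame, so not valid in K.
T-tableau for the negation ~((a -> <>a) | c):
1. ~((a -> <>a) | c), w0
2. ~(a -> <>a), w0
3. ~c, w0
4. a, w0
5. ~<>a, w0
6. ~a, w0
Accessibility: w0Rw0
Branch closes: a and ~a both at w0.
Every branch closes (one shown): valid in T, hence also in S4, S5 (every theorem of T is a theorem of S4 and S5).

T, S4, S5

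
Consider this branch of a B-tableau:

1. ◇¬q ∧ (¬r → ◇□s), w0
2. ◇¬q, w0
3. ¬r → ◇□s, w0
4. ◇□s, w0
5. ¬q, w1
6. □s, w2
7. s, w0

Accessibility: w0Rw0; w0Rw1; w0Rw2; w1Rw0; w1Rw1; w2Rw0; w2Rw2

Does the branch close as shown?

Open

No atom appears with both signs at the same world.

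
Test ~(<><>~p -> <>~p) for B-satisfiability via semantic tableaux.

Satisfiable (open branch found)

1. ~(<><>~p -> <>~p), u
2. <><>~p, u   [~->-rule on 1]
3. ~<>~p, u   [~->-rule on 1]
4. p, u   [~<>-rule on 3 via uRu]
5. <>~p, v   [<>-rule on 2: fresh world v, uRv]
6. p, v   [~<>-rule on 3 via uRv]
7. ~p, w   [<>-rule on 5: fresh world w, vRw]
Accessibility: uRu, uRv, vRu, vRv, vRw, wRv, wRw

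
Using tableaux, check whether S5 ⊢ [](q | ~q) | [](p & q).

Valid in S5

Tableau for the negation ~([](q | ~q) | [](p & q)):
1. ~([](q | ~q) | [](p & q)), u
2. ~[](q | ~q), u
3. ~[](p & q), u
4. ~(q | ~q), v
5. ~q, v
6. q, v
Accessibility: uRu, uRv, vRu, vRv
Branch closes: q and ~q both at v.
All branches of the negation close; one closing branch shown above.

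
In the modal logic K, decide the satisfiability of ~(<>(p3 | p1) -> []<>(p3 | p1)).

1. ~(<>(p3 | p1) -> []<>(p3 | p1)), u
2. <>(p3 | p1), u
3. ~[]<>(p3 | p1), u
4. p3 | p1, v
5. p1, v
6. ~<>(p3 | p1), w
Accessibility: uRv, uRw

Yes, satisfiable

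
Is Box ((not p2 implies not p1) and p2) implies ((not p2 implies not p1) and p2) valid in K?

Tableau for the negation not (Box ((not p2 implies not p1) and p2) implies ((not p2 implies not p1) and p2)):
1. not (Box ((not p2 implies not p1) and p2) implies ((not p2 implies not p1) and p2)), w0
2. Box ((not p2 implies not p1) and p2), w0   [neg-implies-rule on 1]
3. not ((not p2 implies not p1) and p2), w0   [neg-implies-rule on 1]
4. not p2, w0   [neg-and-rule on 3 (branches; this branch)]
The negation has an open branch (countermodel exists).

No, not valid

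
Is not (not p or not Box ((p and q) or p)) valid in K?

Tableau for the negation not p or not Box ((p and q) or p):
1. not p or not Box ((p and q) or p), w0
2. not Box ((p and q) or p), w0
3. not ((p and q) or p), w1
4. not (p and q), w1
5. not p, w1
6. not q, w1
Accessibility: w0Rw1
The negation has an open branch (countermodel exists).

No, not valid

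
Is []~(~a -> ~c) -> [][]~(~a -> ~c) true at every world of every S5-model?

Valid in S5

Tableau for the negation ~([]~(~a -> ~c) -> [][]~(~a -> ~c)):
1. ~([]~(~a -> ~c) -> [][]~(~a -> ~c)), w0
2. []~(~a -> ~c), w0
3. ~[][]~(~a -> ~c), w0
4. ~(~a -> ~c), w0
5. ~a, w0
6. c, w0
7. ~[]~(~a -> ~c), w1
8. ~(~a -> ~c), w1
9. ~a, w1
10. c, w1
11. ~a -> ~c, w2
12. ~(~a -> ~c), w2
13. ~a, w2
14. c, w2
15. ~c, w2
Accessibility: w0Rw0, w0Rw1, w0Rw2, w1Rw0, w1Rw1, w1Rw2, w2Rw0, w2Rw1, w2Rw2
Branch closes: c and ~c both at w2.
All branches of the negation close; one closing branch shown above.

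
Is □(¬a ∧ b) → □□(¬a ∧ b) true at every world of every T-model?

Invalid (countermodel exists)

Tableau for the negation ¬(□(¬a ∧ b) → □□(¬a ∧ b)):
1. ¬(□(¬a ∧ b) → □□(¬a ∧ b)), 0
2. □(¬a ∧ b), 0   [¬→-rule on 1]
3. ¬□□(¬a ∧ b), 0   [¬→-rule on 1]
4. ¬a ∧ b, 0   [□-rule on 2 via 0R0]
5. ¬a, 0   [∧-rule on 4]
6. b, 0   [∧-rule on 4]
7. ¬□(¬a ∧ b), 1   [¬□-rule on 3: fresh world 1, 0R1]
8. ¬a ∧ b, 1   [□-rule on 2 via 0R1]
9. ¬a, 1   [∧-rule on 8]
10. b, 1   [∧-rule on 8]
11. ¬(¬a ∧ b), 2   [¬□-rule on 7: fresh world 2, 1R2]
12. ¬b, 2   [¬∧-rule on 11 (branches; this branch)]
Accessibility: 0R0, 0R1, 1R1, 1R2, 2R2
The negation has an open branch (countermodel exists).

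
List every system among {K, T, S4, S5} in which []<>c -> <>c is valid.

T-tableau for the negation ~([]<>c -> <>c):
1. ~([]<>c -> <>c), u
2. []<>c, u   [~->-rule on 1]
3. ~<>c, u   [~->-rule on 1]
4. <>c, u   [[]-rule on 2 via uRu]
5. ~c, u   [~<>-rule on 3 via uRu]
6. c, v   [<>-rule on 4: fresh world v, uRv]
7. <>c, v   [[]-rule on 2 via uRv]
8. ~c, v   [~<>-rule on 3 via uRv]
Accessibility: uRu, uRv, vRv
Branch closes: c and ~c both at v.
Every branch closes (one shown): valid in T, hence also in S4, S5 (every theorem of T is a theorem of S4 and S5).
K-tableau for the negation ~([]<>c -> <>c):
1. ~([]<>c -> <>c), u
2. []<>c, u   [~->-rule on 1]
3. ~<>c, u   [~->-rule on 1]
Complete open branch: countermodel on a K-frame, so not valid in K.

T, S4, S5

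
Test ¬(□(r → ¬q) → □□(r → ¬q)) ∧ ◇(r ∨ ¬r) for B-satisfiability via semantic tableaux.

Yes, satisfiable

1. ¬(□(r → ¬q) → □□(r → ¬q)) ∧ ◇(r ∨ ¬r), u
2. ¬(□(r → ¬q) → □□(r → ¬q)), u   [∧-rule on 1]
3. ◇(r ∨ ¬r), u   [∧-rule on 1]
4. □(r → ¬q), u   [¬→-rule on 2]
5. ¬□□(r → ¬q), u   [¬→-rule on 2]
6. r → ¬q, u   [□-rule on 4 via uRu]
7. ¬q, u   [→-rule on 6 (branches; this branch)]
8. r ∨ ¬r, v   [◇-rule on 3: fresh world v, uRv]
9. r → ¬q, v   [□-rule on 4 via uRv]
10. ¬r, v   [∨-rule on 8 (branches; this branch)]
11. ¬q, v   [→-rule on 9 (branches; this branch)]
12. ¬□(r → ¬q), w   [¬□-rule on 5: fresh world w, uRw]
13. r → ¬q, w   [□-rule on 4 via uRw]
14. ¬q, w   [→-rule on 13 (branches; this branch)]
15. ¬(r → ¬q), x   [¬□-rule on 12: fresh world x, wRx]
16. r, x   [¬→-rule on 15]
17. q, x   [¬→-rule on 15]
Accessibility: uRu, uRv, uRw, vRu, vRv, wRu, wRw, wRx, xRw, xRx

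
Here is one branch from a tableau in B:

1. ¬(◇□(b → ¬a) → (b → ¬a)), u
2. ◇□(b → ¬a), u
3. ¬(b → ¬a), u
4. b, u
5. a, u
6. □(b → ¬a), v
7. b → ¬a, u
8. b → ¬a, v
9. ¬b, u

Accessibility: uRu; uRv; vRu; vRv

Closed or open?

Yes, closed

Both b and ¬b appear at u.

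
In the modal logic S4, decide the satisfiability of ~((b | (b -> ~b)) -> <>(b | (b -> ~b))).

Unsatisfiable (every branch closes)

1. ~((b | (b -> ~b)) -> <>(b | (b -> ~b))), w0
2. b | (b -> ~b), w0   [~->-rule on 1]
3. ~<>(b | (b -> ~b)), w0   [~->-rule on 1]
4. ~(b | (b -> ~b)), w0   [~<>-rule on 3 via w0Rw0]
5. ~b, w0   [~|-rule on 4]
6. ~(b -> ~b), w0   [~|-rule on 4]
7. b, w0   [~->-rule on 6]
Accessibility: w0Rw0
Branch closes: b and ~b both at w0.
All branches of the tableau close; one closing branch shown above.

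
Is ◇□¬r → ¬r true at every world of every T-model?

Tableau for the negation ¬(◇□¬r → ¬r):
1. ¬(◇□¬r → ¬r), w0
2. ◇□¬r, w0
3. r, w0
4. □¬r, w1
5. ¬r, w1
Accessibility: w0Rw0, w0Rw1, w1Rw1
The negation has an open branch (countermodel exists).

No, not valid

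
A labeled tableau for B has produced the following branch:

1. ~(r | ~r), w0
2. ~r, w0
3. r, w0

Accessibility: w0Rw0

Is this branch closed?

Both r and ~r appear at w0.

Yes, closed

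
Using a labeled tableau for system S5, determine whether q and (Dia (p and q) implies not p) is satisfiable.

1. q and (Dia (p and q) implies not p), 0
2. q, 0
3. Dia (p and q) implies not p, 0
4. not p, 0
Accessibility: 0R0

Yes, satisfiable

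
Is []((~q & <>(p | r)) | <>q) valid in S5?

Tableau for the negation ~[]((~q & <>(p | r)) | <>q):
1. ~[]((~q & <>(p | r)) | <>q), w0
2. ~((~q & <>(p | r)) | <>q), w1   [~[]-rule on 1: fresh world w1, w0Rw1]
3. ~(~q & <>(p | r)), w1   [~|-rule on 2]
4. ~<>q, w1   [~|-rule on 2]
5. ~q, w0   [~<>-rule on 4 via w1Rw0]
6. ~q, w1   [~<>-rule on 4 via w1Rw1]
7. ~<>(p | r), w1   [~&-rule on 3 (branches; this branch)]
8. ~(p | r), w0   [~<>-rule on 7 via w1Rw0]
9. ~p, w0   [~|-rule on 8]
10. ~r, w0   [~|-rule on 8]
11. ~(p | r), w1   [~<>-rule on 7 via w1Rw1]
12. ~p, w1   [~|-rule on 11]
13. ~r, w1   [~|-rule on 11]
Accessibility: w0Rw0, w0Rw1, w1Rw0, w1Rw1
The negation has an open branch (countermodel exists).

Invalid (countermodel exists)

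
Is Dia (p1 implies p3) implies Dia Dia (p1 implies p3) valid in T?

Tableau for the negation not (Dia (p1 implies p3) implies Dia Dia (p1 implies p3)):
1. not (Dia (p1 implies p3) implies Dia Dia (p1 implies p3)), u
2. Dia (p1 implies p3), u   [neg-implies-rule on 1]
3. not Dia Dia (p1 implies p3), u   [neg-implies-rule on 1]
4. not Dia (p1 implies p3), u   [neg-Dia-rule on 3 via uRu]
5. not (p1 implies p3), u   [neg-Dia-rule on 4 via uRu]
6. p1, u   [neg-implies-rule on 5]
7. not p3, u   [neg-implies-rule on 5]
8. p1 implies p3, v   [Dia-rule on 2: fresh world v, uRv]
9. not Dia (p1 implies p3), v   [neg-Dia-rule on 3 via uRv]
10. not (p1 implies p3), v   [neg-Dia-rule on 4 via uRv]
11. p1, v   [neg-implies-rule on 10]
12. not p3, v   [neg-implies-rule on 10]
13. p3, v   [implies-rule on 8 (branches; this branch)]
Accessibility: uRu, uRv, vRv
Branch closes: p3 and not p3 both at v.
Every branch of the negation's tableau closes; the branch above is one of them.

Valid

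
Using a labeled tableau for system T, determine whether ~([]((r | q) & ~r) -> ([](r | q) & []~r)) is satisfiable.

1. ~([]((r | q) & ~r) -> ([](r | q) & []~r)), 0
2. []((r | q) & ~r), 0
3. ~([](r | q) & []~r), 0
4. (r | q) & ~r, 0
5. r | q, 0
6. ~r, 0
7. ~[](r | q), 0
8. q, 0
9. ~(r | q), 1
10. ~r, 1
11. ~q, 1
12. (r | q) & ~r, 1
13. r | q, 1
14. q, 1
Accessibility: 0R0, 0R1, 1R1
Branch closes: q and ~q both at 1.
All branches of the tableau close; one closing branch shown above.

Unsatisfiable (every branch closes)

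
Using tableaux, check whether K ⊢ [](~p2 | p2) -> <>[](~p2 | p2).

Tableau for the negation ~([](~p2 | p2) -> <>[](~p2 | p2)):
1. ~([](~p2 | p2) -> <>[](~p2 | p2)), u
2. [](~p2 | p2), u
3. ~<>[](~p2 | p2), u
The negation has an open branch (countermodel exists).

No, not valid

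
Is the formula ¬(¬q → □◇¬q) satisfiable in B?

No, unsatisfiable

1. ¬(¬q → □◇¬q), 0
2. ¬q, 0   [¬→-rule on 1]
3. ¬□◇¬q, 0   [¬→-rule on 1]
4. ¬◇¬q, 1   [¬□-rule on 3: fresh world 1, 0R1]
5. q, 0   [¬◇-rule on 4 via 1R0]
Accessibility: 0R0, 0R1, 1R0, 1R1
Branch closes: q and ¬q both at 0.
All branches of the tableau close; one closing branch shown above.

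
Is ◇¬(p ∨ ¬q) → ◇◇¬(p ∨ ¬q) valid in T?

Tableau for the negation ¬(◇¬(p ∨ ¬q) → ◇◇¬(p ∨ ¬q)):
1. ¬(◇¬(p ∨ ¬q) → ◇◇¬(p ∨ ¬q)), 0
2. ◇¬(p ∨ ¬q), 0
3. ¬◇◇¬(p ∨ ¬q), 0
4. ¬◇¬(p ∨ ¬q), 0
5. p ∨ ¬q, 0
6. ¬q, 0
7. ¬(p ∨ ¬q), 1
8. ¬p, 1
9. q, 1
10. ¬◇¬(p ∨ ¬q), 1
11. p ∨ ¬q, 1
12. ¬q, 1
Accessibility: 0R0, 0R1, 1R1
Branch closes: q and ¬q both at 1.
Every branch of the negation's tableau closes; the branch above is one of them.

Valid in T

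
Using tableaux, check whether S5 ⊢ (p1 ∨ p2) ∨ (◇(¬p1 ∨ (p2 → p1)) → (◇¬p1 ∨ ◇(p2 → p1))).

Valid in S5

Tableau for the negation ¬((p1 ∨ p2) ∨ (◇(¬p1 ∨ (p2 → p1)) → (◇¬p1 ∨ ◇(p2 → p1)))):
1. ¬((p1 ∨ p2) ∨ (◇(¬p1 ∨ (p2 → p1)) → (◇¬p1 ∨ ◇(p2 → p1)))), u
2. ¬(p1 ∨ p2), u
3. ¬(◇(¬p1 ∨ (p2 → p1)) → (◇¬p1 ∨ ◇(p2 → p1))), u
4. ¬p1, u
5. ¬p2, u
6. ◇(¬p1 ∨ (p2 → p1)), u
7. ¬(◇¬p1 ∨ ◇(p2 → p1)), u
8. ¬◇¬p1, u
9. ¬◇(p2 → p1), u
10. p1, u
Accessibility: uRu
Branch closes: p1 and ¬p1 both at u.
All branches of the negation close; one closing branch shown above.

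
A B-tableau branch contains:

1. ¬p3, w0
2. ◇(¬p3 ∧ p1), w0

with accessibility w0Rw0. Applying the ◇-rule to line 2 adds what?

a fresh world w1 with w0Rw1, and ¬p3 ∧ p1 at w1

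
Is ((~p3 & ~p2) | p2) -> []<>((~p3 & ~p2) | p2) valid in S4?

No, not valid

Tableau for the negation ~(((~p3 & ~p2) | p2) -> []<>((~p3 & ~p2) | p2)):
1. ~(((~p3 & ~p2) | p2) -> []<>((~p3 & ~p2) | p2)), 0
2. (~p3 & ~p2) | p2, 0   [~->-rule on 1]
3. ~[]<>((~p3 & ~p2) | p2), 0   [~->-rule on 1]
4. p2, 0   [|-rule on 2 (branches; this branch)]
5. ~<>((~p3 & ~p2) | p2), 1   [~[]-rule on 3: fresh world 1, 0R1]
6. ~((~p3 & ~p2) | p2), 1   [~<>-rule on 5 via 1R1]
7. ~(~p3 & ~p2), 1   [~|-rule on 6]
8. ~p2, 1   [~|-rule on 6]
9. p3, 1   [~&-rule on 7 (branches; this branch)]
Accessibility: 0R0, 0R1, 1R1
The negation has an open branch (countermodel exists).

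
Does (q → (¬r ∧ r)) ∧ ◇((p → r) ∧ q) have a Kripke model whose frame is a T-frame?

Yes, satisfiable

1. (q → (¬r ∧ r)) ∧ ◇((p → r) ∧ q), u
2. q → (¬r ∧ r), u   [∧-rule on 1]
3. ◇((p → r) ∧ q), u   [∧-rule on 1]
4. ¬q, u   [→-rule on 2 (branches; this branch)]
5. (p → r) ∧ q, v   [◇-rule on 3: fresh world v, uRv]
6. p → r, v   [∧-rule on 5]
7. q, v   [∧-rule on 5]
8. r, v   [→-rule on 6 (branches; this branch)]
Accessibility: uRu, uRv, vRv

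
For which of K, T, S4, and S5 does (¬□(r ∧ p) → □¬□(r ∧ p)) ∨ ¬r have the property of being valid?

S5

S5-tableau for the negation ¬((¬□(r ∧ p) → □¬□(r ∧ p)) ∨ ¬r):
1. ¬((¬□(r ∧ p) → □¬□(r ∧ p)) ∨ ¬r), w0
2. ¬(¬□(r ∧ p) → □¬□(r ∧ p)), w0   [¬∨-rule on 1]
3. r, w0   [¬∨-rule on 1]
4. ¬□(r ∧ p), w0   [¬→-rule on 2]
5. ¬□¬□(r ∧ p), w0   [¬→-rule on 2]
6. ¬(r ∧ p), w1   [¬□-rule on 4: fresh world w1, w0Rw1]
7. ¬p, w1   [¬∧-rule on 6 (branches; this branch)]
8. □(r ∧ p), w2   [¬□-rule on 5: fresh world w2, w0Rw2]
9. r ∧ p, w0   [□-rule on 8 via w2Rw0]
10. p, w0   [∧-rule on 9]
11. r ∧ p, w1   [□-rule on 8 via w2Rw1]
12. r, w1   [∧-rule on 11]
13. p, w1   [∧-rule on 11]
Accessibility: w0Rw0, w0Rw1, w0Rw2, w1Rw0, w1Rw1, w1Rw2, w2Rw0, w2Rw1, w2Rw2
Branch closes: p and ¬p both at w1.
Every branch closes (one shown): valid in S5.
S4-tableau for the negation ¬((¬□(r ∧ p) → □¬□(r ∧ p)) ∨ ¬r):
1. ¬((¬□(r ∧ p) → □¬□(r ∧ p)) ∨ ¬r), w0
2. ¬(¬□(r ∧ p) → □¬□(r ∧ p)), w0   [¬∨-rule on 1]
3. r, w0   [¬∨-rule on 1]
4. ¬□(r ∧ p), w0   [¬→-rule on 2]
5. ¬□¬□(r ∧ p), w0   [¬→-rule on 2]
6. ¬(r ∧ p), w1   [¬□-rule on 4: fresh world w1, w0Rw1]
7. ¬p, w1   [¬∧-rule on 6 (branches; this branch)]
8. □(r ∧ p), w2   [¬□-rule on 5: fresh world w2, w0Rw2]
9. r ∧ p, w2   [□-rule on 8 via w2Rw2]
10. r, w2   [∧-rule on 9]
11. p, w2   [∧-rule on 9]
Accessibility: w0Rw0, w0Rw1, w0Rw2, w1Rw1, w2Rw2
Complete open branch: countermodel on an S4-frame, so not valid in S4, nor in K, T (the same frame is also a K-frame and a T-frame).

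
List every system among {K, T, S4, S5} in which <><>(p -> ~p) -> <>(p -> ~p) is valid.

S4, S5

S4-tableau for the negation ~(<><>(p -> ~p) -> <>(p -> ~p)):
1. ~(<><>(p -> ~p) -> <>(p -> ~p)), w0
2. <><>(p -> ~p), w0
3. ~<>(p -> ~p), w0
4. ~(p -> ~p), w0
5. p, w0
6. <>(p -> ~p), w1
7. ~(p -> ~p), w1
8. p, w1
9. p -> ~p, w2
10. ~(p -> ~p), w2
11. p, w2
12. ~p, w2
Accessibility: w0Rw0, w0Rw1, w0Rw2, w1Rw1, w1Rw2, w2Rw2
Branch closes: p and ~p both at w2.
Every branch closes (one shown): valid in S4, hence also in S5 (every theorem of S4 is a theorem of S5).
T-tableau for the negation ~(<><>(p -> ~p) -> <>(p -> ~p)):
1. ~(<><>(p -> ~p) -> <>(p -> ~p)), w0
2. <><>(p -> ~p), w0
3. ~<>(p -> ~p), w0
4. ~(p -> ~p), w0
5. p, w0
6. <>(p -> ~p), w1
7. ~(p -> ~p), w1
8. p, w1
9. p -> ~p, w2
10. ~p, w2
Accessibility: w0Rw0, w0Rw1, w1Rw1, w1Rw2, w2Rw2
Complete open branch: countermodel on a T-frame, so not valid in T, nor in K (the same frame is also a K-frame).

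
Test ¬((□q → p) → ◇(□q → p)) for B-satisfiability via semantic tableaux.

1. ¬((□q → p) → ◇(□q → p)), u
2. □q → p, u
3. ¬◇(□q → p), u
4. ¬(□q → p), u
5. □q, u
6. ¬p, u
7. q, u
8. ¬□q, u
9. ¬q, v
10. ¬(□q → p), v
11. □q, v
12. ¬p, v
13. q, v
Accessibility: uRu, uRv, vRu, vRv
Branch closes: q and ¬q both at v.
(One branch shown.) All branches close.

No, unsatisfiable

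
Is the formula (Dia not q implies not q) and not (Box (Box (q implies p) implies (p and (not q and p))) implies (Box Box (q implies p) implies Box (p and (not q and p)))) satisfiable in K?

1. (Dia not q implies not q) and not (Box (Box (q implies p) implies (p and (not q and p))) implies (Box Box (q implies p) implies Box (p and (not q and p)))), u
2. Dia not q implies not q, u   [and-rule on 1]
3. not (Box (Box (q implies p) implies (p and (not q and p))) implies (Box Box (q implies p) implies Box (p and (not q and p)))), u   [and-rule on 1]
4. Box (Box (q implies p) implies (p and (not q and p))), u   [neg-implies-rule on 3]
5. not (Box Box (q implies p) implies Box (p and (not q and p))), u   [neg-implies-rule on 3]
6. Box Box (q implies p), u   [neg-implies-rule on 5]
7. not Box (p and (not q and p)), u   [neg-implies-rule on 5]
8. not Dia not q, u   [implies-rule on 2 (branches; this branch)]
9. not (p and (not q and p)), v   [neg-Box-rule on 7: fresh world v, uRv]
10. Box (q implies p) implies (p and (not q and p)), v   [Box-rule on 4 via uRv]
11. Box (q implies p), v   [Box-rule on 6 via uRv]
12. q, v   [neg-Dia-rule on 8 via uRv]
13. not (not q and p), v   [neg-and-rule on 9 (branches; this branch)]
14. not Box (q implies p), v   [implies-rule on 10 (branches; this branch)]
15. not p, v   [neg-and-rule on 13 (branches; this branch)]
16. not (q implies p), w   [neg-Box-rule on 14: fresh world w, vRw]
17. q, w   [neg-implies-rule on 16]
18. not p, w   [neg-implies-rule on 16]
19. q implies p, w   [Box-rule on 11 via vRw]
20. p, w   [implies-rule on 19 (branches; this branch)]
Accessibility: uRv, vRw
Branch closes: p and not p both at w.
All branches of the tableau close; one closing branch shown above.

No, unsatisfiable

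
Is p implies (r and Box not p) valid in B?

Not valid

Tableau for the negation not (p implies (r and Box not p)):
1. not (p implies (r and Box not p)), w0
2. p, w0
3. not (r and Box not p), w0
4. not Box not p, w0
5. p, w1
Accessibility: w0Rw0, w0Rw1, w1Rw0, w1Rw1
The negation has an open branch (countermodel exists).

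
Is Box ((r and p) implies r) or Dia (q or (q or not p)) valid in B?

Valid

Tableau for the negation not (Box ((r and p) implies r) or Dia (q or (q or not p))):
1. not (Box ((r and p) implies r) or Dia (q or (q or not p))), w0
2. not Box ((r and p) implies r), w0   [neg-or-rule on 1]
3. not Dia (q or (q or not p)), w0   [neg-or-rule on 1]
4. not (q or (q or not p)), w0   [neg-Dia-rule on 3 via w0Rw0]
5. not q, w0   [neg-or-rule on 4]
6. not (q or not p), w0   [neg-or-rule on 4]
7. p, w0   [neg-or-rule on 6]
8. not ((r and p) implies r), w1   [neg-Box-rule on 2: fresh world w1, w0Rw1]
9. r and p, w1   [neg-implies-rule on 8]
10. not r, w1   [neg-implies-rule on 8]
11. r, w1   [and-rule on 9]
12. p, w1   [and-rule on 9]
Accessibility: w0Rw0, w0Rw1, w1Rw0, w1Rw1
Branch closes: r and not r both at w1.
All branches of the negation close; one closing branch shown above.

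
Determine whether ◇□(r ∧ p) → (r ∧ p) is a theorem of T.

No, not valid

Tableau for the negation ¬(◇□(r ∧ p) → (r ∧ p)):
1. ¬(◇□(r ∧ p) → (r ∧ p)), u
2. ◇□(r ∧ p), u   [¬→-rule on 1]
3. ¬(r ∧ p), u   [¬→-rule on 1]
4. ¬p, u   [¬∧-rule on 3 (branches; this branch)]
5. □(r ∧ p), v   [◇-rule on 2: fresh world v, uRv]
6. r ∧ p, v   [□-rule on 5 via vRv]
7. r, v   [∧-rule on 6]
8. p, v   [∧-rule on 6]
Accessibility: uRu, uRv, vRv
The negation has an open branch (countermodel exists).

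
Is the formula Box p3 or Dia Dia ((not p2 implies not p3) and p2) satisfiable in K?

1. Box p3 or Dia Dia ((not p2 implies not p3) and p2), u
2. Dia Dia ((not p2 implies not p3) and p2), u
3. Dia ((not p2 implies not p3) and p2), v
4. (not p2 implies not p3) and p2, w
5. not p2 implies not p3, w
6. p2, w
7. not p3, w
Accessibility: uRv, vRw

Satisfiable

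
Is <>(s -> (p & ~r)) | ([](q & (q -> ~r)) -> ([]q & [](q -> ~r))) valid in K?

Tableau for the negation ~(<>(s -> (p & ~r)) | ([](q & (q -> ~r)) -> ([]q & [](q -> ~r)))):
1. ~(<>(s -> (p & ~r)) | ([](q & (q -> ~r)) -> ([]q & [](q -> ~r)))), u
2. ~<>(s -> (p & ~r)), u   [~|-rule on 1]
3. ~([](q & (q -> ~r)) -> ([]q & [](q -> ~r))), u   [~|-rule on 1]
4. [](q & (q -> ~r)), u   [~->-rule on 3]
5. ~([]q & [](q -> ~r)), u   [~->-rule on 3]
6. ~[](q -> ~r), u   [~&-rule on 5 (branches; this branch)]
7. ~(q -> ~r), v   [~[]-rule on 6: fresh world v, uRv]
8. q, v   [~->-rule on 7]
9. r, v   [~->-rule on 7]
10. ~(s -> (p & ~r)), v   [~<>-rule on 2 via uRv]
11. s, v   [~->-rule on 10]
12. ~(p & ~r), v   [~->-rule on 10]
13. q & (q -> ~r), v   [[]-rule on 4 via uRv]
14. q -> ~r, v   [&-rule on 13]
15. ~r, v   [->-rule on 14 (branches; this branch)]
Accessibility: uRv
Branch closes: r and ~r both at v.
All branches of the negation close; one closing branch shown above.

Valid in K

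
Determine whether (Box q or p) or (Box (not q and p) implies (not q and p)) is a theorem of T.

Tableau for the negation not ((Box q or p) or (Box (not q and p) implies (not q and p))):
1. not ((Box q or p) or (Box (not q and p) implies (not q and p))), w0
2. not (Box q or p), w0
3. not (Box (not q and p) implies (not q and p)), w0
4. not Box q, w0
5. not p, w0
6. Box (not q and p), w0
7. not (not q and p), w0
8. not q and p, w0
9. not q, w0
10. p, w0
Accessibility: w0Rw0
Branch closes: p and not p both at w0.
Every branch of the negation's tableau closes; the branch above is one of them.

Yes, valid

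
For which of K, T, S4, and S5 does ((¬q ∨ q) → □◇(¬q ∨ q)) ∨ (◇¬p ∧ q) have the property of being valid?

K-tableau for the negation ¬(((¬q ∨ q) → □◇(¬q ∨ q)) ∨ (◇¬p ∧ q)):
1. ¬(((¬q ∨ q) → □◇(¬q ∨ q)) ∨ (◇¬p ∧ q)), u
2. ¬((¬q ∨ q) → □◇(¬q ∨ q)), u   [¬∨-rule on 1]
3. ¬(◇¬p ∧ q), u   [¬∨-rule on 1]
4. ¬q ∨ q, u   [¬→-rule on 2]
5. ¬□◇(¬q ∨ q), u   [¬→-rule on 2]
6. ¬q, u   [¬∧-rule on 3 (branches; this branch)]
7. ¬◇(¬q ∨ q), v   [¬□-rule on 5: fresh world v, uRv]
Accessibility: uRv
Complete open branch: countermodel on a K-frame, so not valid in K.
T-tableau for the negation ¬(((¬q ∨ q) → □◇(¬q ∨ q)) ∨ (◇¬p ∧ q)):
1. ¬(((¬q ∨ q) → □◇(¬q ∨ q)) ∨ (◇¬p ∧ q)), u
2. ¬((¬q ∨ q) → □◇(¬q ∨ q)), u   [¬∨-rule on 1]
3. ¬(◇¬p ∧ q), u   [¬∨-rule on 1]
4. ¬q ∨ q, u   [¬→-rule on 2]
5. ¬□◇(¬q ∨ q), u   [¬→-rule on 2]
6. ¬◇¬p, u   [¬∧-rule on 3 (branches; this branch)]
7. p, u   [¬◇-rule on 6 via uRu]
8. q, u   [∨-rule on 4 (branches; this branch)]
9. ¬◇(¬q ∨ q), v   [¬□-rule on 5: fresh world v, uRv]
10. p, v   [¬◇-rule on 6 via uRv]
11. ¬(¬q ∨ q), v   [¬◇-rule on 9 via vRv]
12. q, v   [¬∨-rule on 11]
13. ¬q, v   [¬∨-rule on 11]
Accessibility: uRu, uRv, vRv
Branch closes: q and ¬q both at v.
Every branch closes (one shown): valid in T, hence also in S4, S5 (every theorem of T is a theorem of S4 and S5).

T, S4, S5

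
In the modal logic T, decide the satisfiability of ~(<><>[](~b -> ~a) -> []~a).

Satisfiable

1. ~(<><>[](~b -> ~a) -> []~a), 0
2. <><>[](~b -> ~a), 0
3. ~[]~a, 0
4. <>[](~b -> ~a), 1
5. a, 2
6. [](~b -> ~a), 3
7. ~b -> ~a, 3
8. ~a, 3
Accessibility: 0R0, 0R1, 0R2, 1R1, 1R3, 2R2, 3R3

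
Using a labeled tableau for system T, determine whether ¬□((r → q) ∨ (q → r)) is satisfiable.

No, unsatisfiable

1. ¬□((r → q) ∨ (q → r)), u
2. ¬((r → q) ∨ (q → r)), v
3. ¬(r → q), v
4. ¬(q → r), v
5. r, v
6. ¬q, v
7. q, v
8. ¬r, v
Accessibility: uRu, uRv, vRv
Branch closes: q and ¬q both at v.
Every branch closes; the branch above is one of them.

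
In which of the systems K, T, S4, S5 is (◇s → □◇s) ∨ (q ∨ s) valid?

S5

S5-tableau for the negation ¬((◇s → □◇s) ∨ (q ∨ s)):
1. ¬((◇s → □◇s) ∨ (q ∨ s)), w0
2. ¬(◇s → □◇s), w0
3. ¬(q ∨ s), w0
4. ◇s, w0
5. ¬□◇s, w0
6. ¬q, w0
7. ¬s, w0
8. s, w1
9. ¬◇s, w2
10. ¬s, w1
Accessibility: w0Rw0, w0Rw1, w0Rw2, w1Rw0, w1Rw1, w1Rw2, w2Rw0, w2Rw1, w2Rw2
Branch closes: s and ¬s both at w1.
Every branch closes (one shown): valid in S5.
S4-tableau for the negation ¬((◇s → □◇s) ∨ (q ∨ s)):
1. ¬((◇s → □◇s) ∨ (q ∨ s)), w0
2. ¬(◇s → □◇s), w0
3. ¬(q ∨ s), w0
4. ◇s, w0
5. ¬□◇s, w0
6. ¬q, w0
7. ¬s, w0
8. s, w1
9. ¬◇s, w2
10. ¬s, w2
Accessibility: w0Rw0, w0Rw1, w0Rw2, w1Rw1, w2Rw2
Complete open branch: countermodel on an S4-frame, so not valid in S4, nor in K, T (the same frame is also a K-frame and a T-frame).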